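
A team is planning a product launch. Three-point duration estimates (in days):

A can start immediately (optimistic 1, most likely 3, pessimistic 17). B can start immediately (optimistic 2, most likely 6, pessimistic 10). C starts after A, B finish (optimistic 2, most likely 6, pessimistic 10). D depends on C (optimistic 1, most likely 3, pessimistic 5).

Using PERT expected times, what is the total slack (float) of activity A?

te_A = (1 + 4·3 + 17)/6 = 30/6 = 5
te_B = (2 + 4·6 + 10)/6 = 36/6 = 6
te_C = (2 + 4·6 + 10)/6 = 36/6 = 6
te_D = (1 + 4·3 + 5)/6 = 18/6 = 3

Forward pass:
ES_A = 0; EF_A = 5
ES_B = 0; EF_B = 6
ES_C = max(EF_A=5, EF_B=6) = 6; EF_C = 6+6 = 12
ES_D = 12; EF_D = 12+3 = 15
Expected project duration μ = 15 days. Critical path: B → C → D.

Backward pass:
LF_D = 15; LS_D = 15−3 = 12
LF_C = LS_D = 12; LS_C = 12−6 = 6
LF_B = LS_C = 6; LS_B = 6−6 = 0
LF_A = LS_C = 6; LS_A = 6−5 = 1
Slack_A = LS_A − ES_A = 1 − 0 = 1

1 days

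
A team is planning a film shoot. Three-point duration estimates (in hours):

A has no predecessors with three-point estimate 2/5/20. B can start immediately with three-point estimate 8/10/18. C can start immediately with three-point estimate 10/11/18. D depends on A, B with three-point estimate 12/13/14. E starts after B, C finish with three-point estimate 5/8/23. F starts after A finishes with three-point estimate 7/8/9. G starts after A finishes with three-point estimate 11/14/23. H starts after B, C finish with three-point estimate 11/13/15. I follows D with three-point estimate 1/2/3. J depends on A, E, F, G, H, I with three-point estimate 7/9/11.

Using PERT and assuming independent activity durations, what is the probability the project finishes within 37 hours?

0.859

te_A = (2 + 4·5 + 20)/6 = 42/6 = 7; σ²_A = ((20−2)/6)² = 9.000
te_B = (8 + 4·10 + 18)/6 = 66/6 = 11; σ²_B = ((18−8)/6)² = 2.778
te_C = (10 + 4·11 + 18)/6 = 72/6 = 12; σ²_C = ((18−10)/6)² = 1.778
te_D = (12 + 4·13 + 14)/6 = 78/6 = 13; σ²_D = ((14−12)/6)² = 0.111
te_E = (5 + 4·8 + 23)/6 = 60/6 = 10; σ²_E = ((23−5)/6)² = 9.000
te_F = (7 + 4·8 + 9)/6 = 48/6 = 8; σ²_F = ((9−7)/6)² = 0.111
te_G = (11 + 4·14 + 23)/6 = 90/6 = 15; σ²_G = ((23−11)/6)² = 4.000
te_H = (11 + 4·13 + 15)/6 = 78/6 = 13; σ²_H = ((15−11)/6)² = 0.444
te_I = (1 + 4·2 + 3)/6 = 12/6 = 2; σ²_I = ((3−1)/6)² = 0.111
te_J = (7 + 4·9 + 11)/6 = 54/6 = 9; σ²_J = ((11−7)/6)² = 0.444

Forward pass:
ES_A = 0; EF_A = 7
ES_B = 0; EF_B = 11
ES_C = 0; EF_C = 12
ES_D = max(EF_A=7, EF_B=11) = 11; EF_D = 11+13 = 24
ES_E = max(EF_B=11, EF_C=12) = 12; EF_E = 12+10 = 22
ES_F = 7; EF_F = 7+8 = 15
ES_G = 7; EF_G = 7+15 = 22
ES_H = max(EF_B=11, EF_C=12) = 12; EF_H = 12+13 = 25
ES_I = 24; EF_I = 24+2 = 26
ES_J = max(EF_A=7, EF_E=22, EF_F=15, EF_G=22, EF_H=25, EF_I=26) = 26; EF_J = 26+9 = 35
Expected project duration μ = 35 hours. Critical path: B → D → I → J.

Variance along critical path = 2.778 + 0.111 + 0.111 + 0.444 = 3.444; σ = √3.444 = 1.856 hours.
Z = (37 − 35) / 1.856 = 1.078
P(T ≤ 37) = Φ(1.078) ≈ 0.859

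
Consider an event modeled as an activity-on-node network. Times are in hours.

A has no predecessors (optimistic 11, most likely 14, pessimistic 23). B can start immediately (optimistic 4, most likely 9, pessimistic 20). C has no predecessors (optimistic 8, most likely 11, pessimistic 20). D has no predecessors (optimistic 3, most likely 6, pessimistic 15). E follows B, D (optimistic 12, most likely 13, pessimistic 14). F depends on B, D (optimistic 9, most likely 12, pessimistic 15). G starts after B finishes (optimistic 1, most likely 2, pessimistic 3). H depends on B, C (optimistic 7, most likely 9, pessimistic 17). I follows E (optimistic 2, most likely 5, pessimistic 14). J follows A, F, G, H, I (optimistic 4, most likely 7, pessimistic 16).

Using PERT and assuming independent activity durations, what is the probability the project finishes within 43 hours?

te_A = (11 + 4·14 + 23)/6 = 90/6 = 15; σ²_A = ((23−11)/6)² = 4.000
te_B = (4 + 4·9 + 20)/6 = 60/6 = 10; σ²_B = ((20−4)/6)² = 7.111
te_C = (8 + 4·11 + 20)/6 = 72/6 = 12; σ²_C = ((20−8)/6)² = 4.000
te_D = (3 + 4·6 + 15)/6 = 42/6 = 7; σ²_D = ((15−3)/6)² = 4.000
te_E = (12 + 4·13 + 14)/6 = 78/6 = 13; σ²_E = ((14−12)/6)² = 0.111
te_F = (9 + 4·12 + 15)/6 = 72/6 = 12; σ²_F = ((15−9)/6)² = 1.000
te_G = (1 + 4·2 + 3)/6 = 12/6 = 2; σ²_G = ((3−1)/6)² = 0.111
te_H = (7 + 4·9 + 17)/6 = 60/6 = 10; σ²_H = ((17−7)/6)² = 2.778
te_I = (2 + 4·5 + 14)/6 = 36/6 = 6; σ²_I = ((14−2)/6)² = 4.000
te_J = (4 + 4·7 + 16)/6 = 48/6 = 8; σ²_J = ((16−4)/6)² = 4.000

Forward pass:
ES_A = 0; EF_A = 15
ES_B = 0; EF_B = 10
ES_C = 0; EF_C = 12
ES_D = 0; EF_D = 7
ES_E = max(EF_B=10, EF_D=7) = 10; EF_E = 10+13 = 23
ES_F = max(EF_B=10, EF_D=7) = 10; EF_F = 10+12 = 22
ES_G = 10; EF_G = 10+2 = 12
ES_H = max(EF_B=10, EF_C=12) = 12; EF_H = 12+10 = 22
ES_I = 23; EF_I = 23+6 = 29
ES_J = max(EF_A=15, EF_F=22, EF_G=12, EF_H=22, EF_I=29) = 29; EF_J = 29+8 = 37
Expected project duration μ = 37 hours. Critical path: B → E → I → J.

Variance along critical path = 7.111 + 0.111 + 4.000 + 4.000 = 15.222; σ = √15.222 = 3.902 hours.
Z = (43 − 37) / 3.902 = 1.538
P(T ≤ 43) = Φ(1.538) ≈ 0.938

0.938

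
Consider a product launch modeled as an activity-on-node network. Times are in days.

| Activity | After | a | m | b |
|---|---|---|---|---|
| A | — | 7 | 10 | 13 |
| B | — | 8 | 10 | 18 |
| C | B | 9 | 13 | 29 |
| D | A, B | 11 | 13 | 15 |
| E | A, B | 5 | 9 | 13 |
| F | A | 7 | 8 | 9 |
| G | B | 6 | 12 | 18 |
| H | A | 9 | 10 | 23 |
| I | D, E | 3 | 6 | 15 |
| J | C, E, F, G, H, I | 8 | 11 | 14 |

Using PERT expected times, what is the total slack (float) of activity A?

te_A = (7 + 4·10 + 13)/6 = 60/6 = 10
te_B = (8 + 4·10 + 18)/6 = 66/6 = 11
te_C = (9 + 4·13 + 29)/6 = 90/6 = 15
te_D = (11 + 4·13 + 15)/6 = 78/6 = 13
te_E = (5 + 4·9 + 13)/6 = 54/6 = 9
te_F = (7 + 4·8 + 9)/6 = 48/6 = 8
te_G = (6 + 4·12 + 18)/6 = 72/6 = 12
te_H = (9 + 4·10 + 23)/6 = 72/6 = 12
te_I = (3 + 4·6 + 15)/6 = 42/6 = 7
te_J = (8 + 4·11 + 14)/6 = 66/6 = 11

Forward pass:
ES_A = 0; EF_A = 10
ES_B = 0; EF_B = 11
ES_C = 11; EF_C = 11+15 = 26
ES_D = max(EF_A=10, EF_B=11) = 11; EF_D = 11+13 = 24
ES_E = max(EF_A=10, EF_B=11) = 11; EF_E = 11+9 = 20
ES_F = 10; EF_F = 10+8 = 18
ES_G = 11; EF_G = 11+12 = 23
ES_H = 10; EF_H = 10+12 = 22
ES_I = max(EF_D=24, EF_E=20) = 24; EF_I = 24+7 = 31
ES_J = max(EF_C=26, EF_E=20, EF_F=18, EF_G=23, EF_H=22, EF_I=31) = 31; EF_J = 31+11 = 42
Expected project duration μ = 42 days. Critical path: B → D → I → J.

Backward pass:
LF_J = 42; LS_J = 42−11 = 31
LF_I = LS_J = 31; LS_I = 31−7 = 24
LF_H = LS_J = 31; LS_H = 31−12 = 19
LF_G = LS_J = 31; LS_G = 31−12 = 19
LF_F = LS_J = 31; LS_F = 31−8 = 23
LF_E = min(LS_I=24, LS_J=31) = 24; LS_E = 24−9 = 15
LF_D = LS_I = 24; LS_D = 24−13 = 11
LF_C = LS_J = 31; LS_C = 31−15 = 16
LF_B = min(LS_C=16, LS_D=11, LS_E=15, LS_G=19) = 11; LS_B = 11−11 = 0
LF_A = min(LS_D=11, LS_E=15, LS_F=23, LS_H=19) = 11; LS_A = 11−10 = 1
Slack_A = LS_A − ES_A = 1 − 0 = 1

1 days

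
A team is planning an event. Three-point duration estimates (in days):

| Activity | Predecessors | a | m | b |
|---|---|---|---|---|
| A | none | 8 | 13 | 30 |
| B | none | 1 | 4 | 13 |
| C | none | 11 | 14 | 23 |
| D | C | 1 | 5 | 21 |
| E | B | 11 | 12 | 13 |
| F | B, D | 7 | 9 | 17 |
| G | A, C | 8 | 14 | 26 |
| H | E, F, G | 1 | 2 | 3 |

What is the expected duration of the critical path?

34 days

te_A = (8 + 4·13 + 30)/6 = 90/6 = 15
te_B = (1 + 4·4 + 13)/6 = 30/6 = 5
te_C = (11 + 4·14 + 23)/6 = 90/6 = 15
te_D = (1 + 4·5 + 21)/6 = 42/6 = 7
te_E = (11 + 4·12 + 13)/6 = 72/6 = 12
te_F = (7 + 4·9 + 17)/6 = 60/6 = 10
te_G = (8 + 4·14 + 26)/6 = 90/6 = 15
te_H = (1 + 4·2 + 3)/6 = 12/6 = 2

Forward pass:
ES_A = 0; EF_A = 15
ES_B = 0; EF_B = 5
ES_C = 0; EF_C = 15
ES_D = 15; EF_D = 15+7 = 22
ES_E = 5; EF_E = 5+12 = 17
ES_F = max(EF_B=5, EF_D=22) = 22; EF_F = 22+10 = 32
ES_G = max(EF_A=15, EF_C=15) = 15; EF_G = 15+15 = 30
ES_H = max(EF_E=17, EF_F=32, EF_G=30) = 32; EF_H = 32+2 = 34
Expected project duration μ = 34 days. Critical path: C → D → F → H.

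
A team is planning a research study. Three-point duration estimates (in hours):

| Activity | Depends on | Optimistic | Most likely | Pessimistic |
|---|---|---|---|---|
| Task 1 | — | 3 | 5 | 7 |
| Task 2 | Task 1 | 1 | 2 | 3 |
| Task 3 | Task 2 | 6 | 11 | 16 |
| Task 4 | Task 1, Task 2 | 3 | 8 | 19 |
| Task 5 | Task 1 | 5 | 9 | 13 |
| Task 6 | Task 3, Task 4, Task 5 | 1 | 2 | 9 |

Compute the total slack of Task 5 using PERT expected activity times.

4 hours

te_Task 1 = (3 + 4·5 + 7)/6 = 30/6 = 5
te_Task 2 = (1 + 4·2 + 3)/6 = 12/6 = 2
te_Task 3 = (6 + 4·11 + 16)/6 = 66/6 = 11
te_Task 4 = (3 + 4·8 + 19)/6 = 54/6 = 9
te_Task 5 = (5 + 4·9 + 13)/6 = 54/6 = 9
te_Task 6 = (1 + 4·2 + 9)/6 = 18/6 = 3

Forward pass:
ES_Task 1 = 0; EF_Task 1 = 5
ES_Task 2 = 5; EF_Task 2 = 5+2 = 7
ES_Task 3 = 7; EF_Task 3 = 7+11 = 18
ES_Task 4 = max(EF_Task 1=5, EF_Task 2=7) = 7; EF_Task 4 = 7+9 = 16
ES_Task 5 = 5; EF_Task 5 = 5+9 = 14
ES_Task 6 = max(EF_Task 3=18, EF_Task 4=16, EF_Task 5=14) = 18; EF_Task 6 = 18+3 = 21
Expected project duration μ = 21 hours. Critical path: Task 1 → Task 2 → Task 3 → Task 6.

Backward pass:
LF_Task 6 = 21; LS_Task 6 = 21−3 = 18
LF_Task 5 = LS_Task 6 = 18; LS_Task 5 = 18−9 = 9
LF_Task 4 = LS_Task 6 = 18; LS_Task 4 = 18−9 = 9
LF_Task 3 = LS_Task 6 = 18; LS_Task 3 = 18−11 = 7
LF_Task 2 = min(LS_Task 3=7, LS_Task 4=9) = 7; LS_Task 2 = 7−2 = 5
LF_Task 1 = min(LS_Task 2=5, LS_Task 4=9, LS_Task 5=9) = 5; LS_Task 1 = 5−5 = 0
Slack_Task 5 = LS_Task 5 − ES_Task 5 = 9 − 5 = 4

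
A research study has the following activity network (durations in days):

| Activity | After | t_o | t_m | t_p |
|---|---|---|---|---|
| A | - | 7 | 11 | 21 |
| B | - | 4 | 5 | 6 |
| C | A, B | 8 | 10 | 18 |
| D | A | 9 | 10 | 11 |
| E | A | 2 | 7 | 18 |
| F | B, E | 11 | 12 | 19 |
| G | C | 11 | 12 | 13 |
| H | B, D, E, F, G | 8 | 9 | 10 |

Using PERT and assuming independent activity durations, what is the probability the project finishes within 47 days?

0.849

te_A = (7 + 4·11 + 21)/6 = 72/6 = 12; σ²_A = ((21−7)/6)² = 5.444
te_B = (4 + 4·5 + 6)/6 = 30/6 = 5; σ²_B = ((6−4)/6)² = 0.111
te_C = (8 + 4·10 + 18)/6 = 66/6 = 11; σ²_C = ((18−8)/6)² = 2.778
te_D = (9 + 4·10 + 11)/6 = 60/6 = 10; σ²_D = ((11−9)/6)² = 0.111
te_E = (2 + 4·7 + 18)/6 = 48/6 = 8; σ²_E = ((18−2)/6)² = 7.111
te_F = (11 + 4·12 + 19)/6 = 78/6 = 13; σ²_F = ((19−11)/6)² = 1.778
te_G = (11 + 4·12 + 13)/6 = 72/6 = 12; σ²_G = ((13−11)/6)² = 0.111
te_H = (8 + 4·9 + 10)/6 = 54/6 = 9; σ²_H = ((10−8)/6)² = 0.111

Forward pass:
ES_A = 0; EF_A = 12
ES_B = 0; EF_B = 5
ES_C = max(EF_A=12, EF_B=5) = 12; EF_C = 12+11 = 23
ES_D = 12; EF_D = 12+10 = 22
ES_E = 12; EF_E = 12+8 = 20
ES_F = max(EF_B=5, EF_E=20) = 20; EF_F = 20+13 = 33
ES_G = 23; EF_G = 23+12 = 35
ES_H = max(EF_B=5, EF_D=22, EF_E=20, EF_F=33, EF_G=35) = 35; EF_H = 35+9 = 44
Expected project duration μ = 44 days. Critical path: A → C → G → H.

Variance along critical path = 5.444 + 2.778 + 0.111 + 0.111 = 8.444; σ = √8.444 = 2.906 days.
Z = (47 − 44) / 2.906 = 1.032
P(T ≤ 47) = Φ(1.032) ≈ 0.849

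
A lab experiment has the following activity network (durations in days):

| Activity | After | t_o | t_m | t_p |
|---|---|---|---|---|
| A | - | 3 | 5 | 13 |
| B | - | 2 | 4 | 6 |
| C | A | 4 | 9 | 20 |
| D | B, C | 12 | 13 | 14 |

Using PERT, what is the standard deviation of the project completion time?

te_A = (3 + 4·5 + 13)/6 = 36/6 = 6; σ²_A = ((13−3)/6)² = 2.778
te_B = (2 + 4·4 + 6)/6 = 24/6 = 4; σ²_B = ((6−2)/6)² = 0.444
te_C = (4 + 4·9 + 20)/6 = 60/6 = 10; σ²_C = ((20−4)/6)² = 7.111
te_D = (12 + 4·13 + 14)/6 = 78/6 = 13; σ²_D = ((14−12)/6)² = 0.111

Forward pass:
ES_A = 0; EF_A = 6
ES_B = 0; EF_B = 4
ES_C = 6; EF_C = 6+10 = 16
ES_D = max(EF_B=4, EF_C=16) = 16; EF_D = 16+13 = 29
Expected project duration μ = 29 days. Critical path: A → C → D.

Variance along critical path = 2.778 + 7.111 + 0.111 = 10.000
σ = √10.000 = 3.162 days

3.16 days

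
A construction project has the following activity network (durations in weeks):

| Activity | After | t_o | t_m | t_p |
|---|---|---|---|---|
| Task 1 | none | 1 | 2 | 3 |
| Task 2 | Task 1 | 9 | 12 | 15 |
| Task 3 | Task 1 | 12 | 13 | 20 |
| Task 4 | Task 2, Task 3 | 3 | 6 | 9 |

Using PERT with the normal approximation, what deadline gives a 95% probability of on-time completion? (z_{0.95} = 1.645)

24.8 weeks

te_Task 1 = (1 + 4·2 + 3)/6 = 12/6 = 2; σ²_Task 1 = ((3−1)/6)² = 0.111
te_Task 2 = (9 + 4·12 + 15)/6 = 72/6 = 12; σ²_Task 2 = ((15−9)/6)² = 1.000
te_Task 3 = (12 + 4·13 + 20)/6 = 84/6 = 14; σ²_Task 3 = ((20−12)/6)² = 1.778
te_Task 4 = (3 + 4·6 + 9)/6 = 36/6 = 6; σ²_Task 4 = ((9−3)/6)² = 1.000

Forward pass:
ES_Task 1 = 0; EF_Task 1 = 2
ES_Task 2 = 2; EF_Task 2 = 2+12 = 14
ES_Task 3 = 2; EF_Task 3 = 2+14 = 16
ES_Task 4 = max(EF_Task 2=14, EF_Task 3=16) = 16; EF_Task 4 = 16+6 = 22
Expected project duration μ = 22 weeks. Critical path: Task 1 → Task 3 → Task 4.

Variance along critical path = 0.111 + 1.778 + 1.000 = 2.889; σ = 1.700 weeks.
D = μ + z·σ = 22 + 1.645·1.700 = 24.8 weeks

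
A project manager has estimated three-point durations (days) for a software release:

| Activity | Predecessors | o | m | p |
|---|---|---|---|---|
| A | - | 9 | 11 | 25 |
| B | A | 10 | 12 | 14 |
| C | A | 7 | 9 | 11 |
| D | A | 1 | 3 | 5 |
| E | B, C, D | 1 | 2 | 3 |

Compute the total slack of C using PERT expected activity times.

3 days

te_A = (9 + 4·11 + 25)/6 = 78/6 = 13
te_B = (10 + 4·12 + 14)/6 = 72/6 = 12
te_C = (7 + 4·9 + 11)/6 = 54/6 = 9
te_D = (1 + 4·3 + 5)/6 = 18/6 = 3
te_E = (1 + 4·2 + 3)/6 = 12/6 = 2

Forward pass:
ES_A = 0; EF_A = 13
ES_B = 13; EF_B = 13+12 = 25
ES_C = 13; EF_C = 13+9 = 22
ES_D = 13; EF_D = 13+3 = 16
ES_E = max(EF_B=25, EF_C=22, EF_D=16) = 25; EF_E = 25+2 = 27
Expected project duration μ = 27 days. Critical path: A → B → E.

Backward pass:
LF_E = 27; LS_E = 27−2 = 25
LF_D = LS_E = 25; LS_D = 25−3 = 22
LF_C = LS_E = 25; LS_C = 25−9 = 16
LF_B = LS_E = 25; LS_B = 25−12 = 13
LF_A = min(LS_B=13, LS_C=16, LS_D=22) = 13; LS_A = 13−13 = 0
Slack_C = LS_C − ES_C = 16 − 13 = 3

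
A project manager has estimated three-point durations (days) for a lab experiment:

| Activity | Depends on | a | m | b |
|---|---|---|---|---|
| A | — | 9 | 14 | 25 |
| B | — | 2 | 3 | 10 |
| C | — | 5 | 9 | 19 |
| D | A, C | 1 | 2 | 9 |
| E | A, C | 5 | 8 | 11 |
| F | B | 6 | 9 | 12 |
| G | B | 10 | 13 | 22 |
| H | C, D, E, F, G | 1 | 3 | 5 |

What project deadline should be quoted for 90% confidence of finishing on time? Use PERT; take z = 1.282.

te_A = (9 + 4·14 + 25)/6 = 90/6 = 15; σ²_A = ((25−9)/6)² = 7.111
te_B = (2 + 4·3 + 10)/6 = 24/6 = 4; σ²_B = ((10−2)/6)² = 1.778
te_C = (5 + 4·9 + 19)/6 = 60/6 = 10; σ²_C = ((19−5)/6)² = 5.444
te_D = (1 + 4·2 + 9)/6 = 18/6 = 3; σ²_D = ((9−1)/6)² = 1.778
te_E = (5 + 4·8 + 11)/6 = 48/6 = 8; σ²_E = ((11−5)/6)² = 1.000
te_F = (6 + 4·9 + 12)/6 = 54/6 = 9; σ²_F = ((12−6)/6)² = 1.000
te_G = (10 + 4·13 + 22)/6 = 84/6 = 14; σ²_G = ((22−10)/6)² = 4.000
te_H = (1 + 4·3 + 5)/6 = 18/6 = 3; σ²_H = ((5−1)/6)² = 0.444

Forward pass:
ES_A = 0; EF_A = 15
ES_B = 0; EF_B = 4
ES_C = 0; EF_C = 10
ES_D = max(EF_A=15, EF_C=10) = 15; EF_D = 15+3 = 18
ES_E = max(EF_A=15, EF_C=10) = 15; EF_E = 15+8 = 23
ES_F = 4; EF_F = 4+9 = 13
ES_G = 4; EF_G = 4+14 = 18
ES_H = max(EF_C=10, EF_D=18, EF_E=23, EF_F=13, EF_G=18) = 23; EF_H = 23+3 = 26
Expected project duration μ = 26 days. Critical path: A → E → H.

Variance along critical path = 7.111 + 1.000 + 0.444 = 8.556; σ = 2.925 days.
D = μ + z·σ = 26 + 1.282·2.925 = 29.7 days

29.7 days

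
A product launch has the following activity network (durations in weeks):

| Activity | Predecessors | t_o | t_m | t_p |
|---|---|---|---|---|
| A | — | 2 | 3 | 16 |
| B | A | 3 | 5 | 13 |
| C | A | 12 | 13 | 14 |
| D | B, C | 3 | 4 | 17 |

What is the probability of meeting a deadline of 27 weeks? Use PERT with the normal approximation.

te_A = (2 + 4·3 + 16)/6 = 30/6 = 5; σ²_A = ((16−2)/6)² = 5.444
te_B = (3 + 4·5 + 13)/6 = 36/6 = 6; σ²_B = ((13−3)/6)² = 2.778
te_C = (12 + 4·13 + 14)/6 = 78/6 = 13; σ²_C = ((14−12)/6)² = 0.111
te_D = (3 + 4·4 + 17)/6 = 36/6 = 6; σ²_D = ((17−3)/6)² = 5.444

Forward pass:
ES_A = 0; EF_A = 5
ES_B = 5; EF_B = 5+6 = 11
ES_C = 5; EF_C = 5+13 = 18
ES_D = max(EF_B=11, EF_C=18) = 18; EF_D = 18+6 = 24
Expected project duration μ = 24 weeks. Critical path: A → C → D.

Variance along critical path = 5.444 + 0.111 + 5.444 = 11.000; σ = √11.000 = 3.317 weeks.
Z = (27 − 24) / 3.317 = 0.905
P(T ≤ 27) = Φ(0.905) ≈ 0.817

0.817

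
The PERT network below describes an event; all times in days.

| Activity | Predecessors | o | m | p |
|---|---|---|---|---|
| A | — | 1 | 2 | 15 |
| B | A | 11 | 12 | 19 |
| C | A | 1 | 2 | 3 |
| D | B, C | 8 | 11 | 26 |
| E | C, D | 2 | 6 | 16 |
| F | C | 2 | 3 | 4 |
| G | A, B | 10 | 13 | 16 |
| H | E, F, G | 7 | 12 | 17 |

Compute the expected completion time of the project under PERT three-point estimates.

49 days

te_A = (1 + 4·2 + 15)/6 = 24/6 = 4
te_B = (11 + 4·12 + 19)/6 = 78/6 = 13
te_C = (1 + 4·2 + 3)/6 = 12/6 = 2
te_D = (8 + 4·11 + 26)/6 = 78/6 = 13
te_E = (2 + 4·6 + 16)/6 = 42/6 = 7
te_F = (2 + 4·3 + 4)/6 = 18/6 = 3
te_G = (10 + 4·13 + 16)/6 = 78/6 = 13
te_H = (7 + 4·12 + 17)/6 = 72/6 = 12

Forward pass:
ES_A = 0; EF_A = 4
ES_B = 4; EF_B = 4+13 = 17
ES_C = 4; EF_C = 4+2 = 6
ES_D = max(EF_B=17, EF_C=6) = 17; EF_D = 17+13 = 30
ES_E = max(EF_C=6, EF_D=30) = 30; EF_E = 30+7 = 37
ES_F = 6; EF_F = 6+3 = 9
ES_G = max(EF_A=4, EF_B=17) = 17; EF_G = 17+13 = 30
ES_H = max(EF_E=37, EF_F=9, EF_G=30) = 37; EF_H = 37+12 = 49
Expected project duration μ = 49 days. Critical path: A → B → D → E → H.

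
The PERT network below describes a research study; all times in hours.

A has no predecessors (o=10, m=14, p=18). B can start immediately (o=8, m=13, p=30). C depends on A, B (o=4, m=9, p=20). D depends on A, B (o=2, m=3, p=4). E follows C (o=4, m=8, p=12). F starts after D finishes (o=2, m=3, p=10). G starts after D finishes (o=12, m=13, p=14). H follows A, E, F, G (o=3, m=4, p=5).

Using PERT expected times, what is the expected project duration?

te_A = (10 + 4·14 + 18)/6 = 84/6 = 14
te_B = (8 + 4·13 + 30)/6 = 90/6 = 15
te_C = (4 + 4·9 + 20)/6 = 60/6 = 10
te_D = (2 + 4·3 + 4)/6 = 18/6 = 3
te_E = (4 + 4·8 + 12)/6 = 48/6 = 8
te_F = (2 + 4·3 + 10)/6 = 24/6 = 4
te_G = (12 + 4·13 + 14)/6 = 78/6 = 13
te_H = (3 + 4·4 + 5)/6 = 24/6 = 4

Forward pass:
ES_A = 0; EF_A = 14
ES_B = 0; EF_B = 15
ES_C = max(EF_A=14, EF_B=15) = 15; EF_C = 15+10 = 25
ES_D = max(EF_A=14, EF_B=15) = 15; EF_D = 15+3 = 18
ES_E = 25; EF_E = 25+8 = 33
ES_F = 18; EF_F = 18+4 = 22
ES_G = 18; EF_G = 18+13 = 31
ES_H = max(EF_A=14, EF_E=33, EF_F=22, EF_G=31) = 33; EF_H = 33+4 = 37
Expected project duration μ = 37 hours. Critical path: B → C → E → H.

37 hours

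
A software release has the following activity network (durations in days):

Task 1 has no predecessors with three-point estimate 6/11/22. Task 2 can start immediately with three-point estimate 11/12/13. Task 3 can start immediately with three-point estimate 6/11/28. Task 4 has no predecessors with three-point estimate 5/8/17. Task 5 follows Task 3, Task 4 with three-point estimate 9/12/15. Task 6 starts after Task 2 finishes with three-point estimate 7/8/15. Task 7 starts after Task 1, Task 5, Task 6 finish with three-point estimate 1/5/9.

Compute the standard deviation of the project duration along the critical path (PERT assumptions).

4.03 days

te_Task 1 = (6 + 4·11 + 22)/6 = 72/6 = 12; σ²_Task 1 = ((22−6)/6)² = 7.111
te_Task 2 = (11 + 4·12 + 13)/6 = 72/6 = 12; σ²_Task 2 = ((13−11)/6)² = 0.111
te_Task 3 = (6 + 4·11 + 28)/6 = 78/6 = 13; σ²_Task 3 = ((28−6)/6)² = 13.444
te_Task 4 = (5 + 4·8 + 17)/6 = 54/6 = 9; σ²_Task 4 = ((17−5)/6)² = 4.000
te_Task 5 = (9 + 4·12 + 15)/6 = 72/6 = 12; σ²_Task 5 = ((15−9)/6)² = 1.000
te_Task 6 = (7 + 4·8 + 15)/6 = 54/6 = 9; σ²_Task 6 = ((15−7)/6)² = 1.778
te_Task 7 = (1 + 4·5 + 9)/6 = 30/6 = 5; σ²_Task 7 = ((9−1)/6)² = 1.778

Forward pass:
ES_Task 1 = 0; EF_Task 1 = 12
ES_Task 2 = 0; EF_Task 2 = 12
ES_Task 3 = 0; EF_Task 3 = 13
ES_Task 4 = 0; EF_Task 4 = 9
ES_Task 5 = max(EF_Task 3=13, EF_Task 4=9) = 13; EF_Task 5 = 13+12 = 25
ES_Task 6 = 12; EF_Task 6 = 12+9 = 21
ES_Task 7 = max(EF_Task 1=12, EF_Task 5=25, EF_Task 6=21) = 25; EF_Task 7 = 25+5 = 30
Expected project duration μ = 30 days. Critical path: Task 3 → Task 5 → Task 7.

Variance along critical path = 13.444 + 1.000 + 1.778 = 16.222
σ = √16.222 = 4.028 days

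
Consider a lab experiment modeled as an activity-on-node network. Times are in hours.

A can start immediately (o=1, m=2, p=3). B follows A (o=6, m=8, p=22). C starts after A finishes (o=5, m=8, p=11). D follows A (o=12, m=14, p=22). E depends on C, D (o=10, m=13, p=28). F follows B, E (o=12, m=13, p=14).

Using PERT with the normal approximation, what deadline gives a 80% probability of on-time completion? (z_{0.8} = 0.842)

te_A = (1 + 4·2 + 3)/6 = 12/6 = 2; σ²_A = ((3−1)/6)² = 0.111
te_B = (6 + 4·8 + 22)/6 = 60/6 = 10; σ²_B = ((22−6)/6)² = 7.111
te_C = (5 + 4·8 + 11)/6 = 48/6 = 8; σ²_C = ((11−5)/6)² = 1.000
te_D = (12 + 4·14 + 22)/6 = 90/6 = 15; σ²_D = ((22−12)/6)² = 2.778
te_E = (10 + 4·13 + 28)/6 = 90/6 = 15; σ²_E = ((28−10)/6)² = 9.000
te_F = (12 + 4·13 + 14)/6 = 78/6 = 13; σ²_F = ((14−12)/6)² = 0.111

Forward pass:
ES_A = 0; EF_A = 2
ES_B = 2; EF_B = 2+10 = 12
ES_C = 2; EF_C = 2+8 = 10
ES_D = 2; EF_D = 2+15 = 17
ES_E = max(EF_C=10, EF_D=17) = 17; EF_E = 17+15 = 32
ES_F = max(EF_B=12, EF_E=32) = 32; EF_F = 32+13 = 45
Expected project duration μ = 45 hours. Critical path: A → D → E → F.

Variance along critical path = 0.111 + 2.778 + 9.000 + 0.111 = 12.000; σ = 3.464 hours.
D = μ + z·σ = 45 + 0.842·3.464 = 47.9 hours

47.9 hours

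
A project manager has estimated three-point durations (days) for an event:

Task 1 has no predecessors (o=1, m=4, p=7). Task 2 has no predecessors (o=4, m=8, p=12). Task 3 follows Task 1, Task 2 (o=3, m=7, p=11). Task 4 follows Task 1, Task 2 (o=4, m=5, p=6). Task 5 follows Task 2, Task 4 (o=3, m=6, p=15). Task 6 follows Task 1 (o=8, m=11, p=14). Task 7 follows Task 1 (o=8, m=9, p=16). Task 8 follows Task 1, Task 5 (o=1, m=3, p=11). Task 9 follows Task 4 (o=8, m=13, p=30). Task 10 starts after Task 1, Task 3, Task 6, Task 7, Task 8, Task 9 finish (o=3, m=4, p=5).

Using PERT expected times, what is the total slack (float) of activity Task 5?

4 days

te_Task 1 = (1 + 4·4 + 7)/6 = 24/6 = 4
te_Task 2 = (4 + 4·8 + 12)/6 = 48/6 = 8
te_Task 3 = (3 + 4·7 + 11)/6 = 42/6 = 7
te_Task 4 = (4 + 4·5 + 6)/6 = 30/6 = 5
te_Task 5 = (3 + 4·6 + 15)/6 = 42/6 = 7
te_Task 6 = (8 + 4·11 + 14)/6 = 66/6 = 11
te_Task 7 = (8 + 4·9 + 16)/6 = 60/6 = 10
te_Task 8 = (1 + 4·3 + 11)/6 = 24/6 = 4
te_Task 9 = (8 + 4·13 + 30)/6 = 90/6 = 15
te_Task 10 = (3 + 4·4 + 5)/6 = 24/6 = 4

Forward pass:
ES_Task 1 = 0; EF_Task 1 = 4
ES_Task 2 = 0; EF_Task 2 = 8
ES_Task 3 = max(EF_Task 1=4, EF_Task 2=8) = 8; EF_Task 3 = 8+7 = 15
ES_Task 4 = max(EF_Task 1=4, EF_Task 2=8) = 8; EF_Task 4 = 8+5 = 13
ES_Task 5 = max(EF_Task 2=8, EF_Task 4=13) = 13; EF_Task 5 = 13+7 = 20
ES_Task 6 = 4; EF_Task 6 = 4+11 = 15
ES_Task 7 = 4; EF_Task 7 = 4+10 = 14
ES_Task 8 = max(EF_Task 1=4, EF_Task 5=20) = 20; EF_Task 8 = 20+4 = 24
ES_Task 9 = 13; EF_Task 9 = 13+15 = 28
ES_Task 10 = max(EF_Task 1=4, EF_Task 3=15, EF_Task 6=15, EF_Task 7=14, EF_Task 8=24, EF_Task 9=28) = 28; EF_Task 10 = 28+4 = 32
Expected project duration μ = 32 days. Critical path: Task 2 → Task 4 → Task 9 → Task 10.

Backward pass:
LF_Task 10 = 32; LS_Task 10 = 32−4 = 28
LF_Task 9 = LS_Task 10 = 28; LS_Task 9 = 28−15 = 13
LF_Task 8 = LS_Task 10 = 28; LS_Task 8 = 28−4 = 24
LF_Task 7 = LS_Task 10 = 28; LS_Task 7 = 28−10 = 18
LF_Task 6 = LS_Task 10 = 28; LS_Task 6 = 28−11 = 17
LF_Task 5 = LS_Task 8 = 24; LS_Task 5 = 24−7 = 17
LF_Task 4 = min(LS_Task 5=17, LS_Task 9=13) = 13; LS_Task 4 = 13−5 = 8
LF_Task 3 = LS_Task 10 = 28; LS_Task 3 = 28−7 = 21
LF_Task 2 = min(LS_Task 3=21, LS_Task 4=8, LS_Task 5=17) = 8; LS_Task 2 = 8−8 = 0
LF_Task 1 = min(LS_Task 3=21, LS_Task 4=8, LS_Task 6=17, LS_Task 7=18, LS_Task 8=24, LS_Task 10=28) = 8; LS_Task 1 = 8−4 = 4
Slack_Task 5 = LS_Task 5 − ES_Task 5 = 17 − 13 = 4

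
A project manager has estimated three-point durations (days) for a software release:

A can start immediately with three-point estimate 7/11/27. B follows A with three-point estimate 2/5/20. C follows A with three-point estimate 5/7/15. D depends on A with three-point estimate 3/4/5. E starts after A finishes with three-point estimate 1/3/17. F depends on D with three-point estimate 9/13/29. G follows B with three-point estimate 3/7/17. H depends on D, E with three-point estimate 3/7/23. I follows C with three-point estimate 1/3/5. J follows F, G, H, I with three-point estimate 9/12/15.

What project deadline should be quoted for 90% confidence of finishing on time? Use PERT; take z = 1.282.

te_A = (7 + 4·11 + 27)/6 = 78/6 = 13; σ²_A = ((27−7)/6)² = 11.111
te_B = (2 + 4·5 + 20)/6 = 42/6 = 7; σ²_B = ((20−2)/6)² = 9.000
te_C = (5 + 4·7 + 15)/6 = 48/6 = 8; σ²_C = ((15−5)/6)² = 2.778
te_D = (3 + 4·4 + 5)/6 = 24/6 = 4; σ²_D = ((5−3)/6)² = 0.111
te_E = (1 + 4·3 + 17)/6 = 30/6 = 5; σ²_E = ((17−1)/6)² = 7.111
te_F = (9 + 4·13 + 29)/6 = 90/6 = 15; σ²_F = ((29−9)/6)² = 11.111
te_G = (3 + 4·7 + 17)/6 = 48/6 = 8; σ²_G = ((17−3)/6)² = 5.444
te_H = (3 + 4·7 + 23)/6 = 54/6 = 9; σ²_H = ((23−3)/6)² = 11.111
te_I = (1 + 4·3 + 5)/6 = 18/6 = 3; σ²_I = ((5−1)/6)² = 0.444
te_J = (9 + 4·12 + 15)/6 = 72/6 = 12; σ²_J = ((15−9)/6)² = 1.000

Forward pass:
ES_A = 0; EF_A = 13
ES_B = 13; EF_B = 13+7 = 20
ES_C = 13; EF_C = 13+8 = 21
ES_D = 13; EF_D = 13+4 = 17
ES_E = 13; EF_E = 13+5 = 18
ES_F = 17; EF_F = 17+15 = 32
ES_G = 20; EF_G = 20+8 = 28
ES_H = max(EF_D=17, EF_E=18) = 18; EF_H = 18+9 = 27
ES_I = 21; EF_I = 21+3 = 24
ES_J = max(EF_F=32, EF_G=28, EF_H=27, EF_I=24) = 32; EF_J = 32+12 = 44
Expected project duration μ = 44 days. Critical path: A → D → F → J.

Variance along critical path = 11.111 + 0.111 + 11.111 + 1.000 = 23.333; σ = 4.830 days.
D = μ + z·σ = 44 + 1.282·4.830 = 50.2 days

50.2 days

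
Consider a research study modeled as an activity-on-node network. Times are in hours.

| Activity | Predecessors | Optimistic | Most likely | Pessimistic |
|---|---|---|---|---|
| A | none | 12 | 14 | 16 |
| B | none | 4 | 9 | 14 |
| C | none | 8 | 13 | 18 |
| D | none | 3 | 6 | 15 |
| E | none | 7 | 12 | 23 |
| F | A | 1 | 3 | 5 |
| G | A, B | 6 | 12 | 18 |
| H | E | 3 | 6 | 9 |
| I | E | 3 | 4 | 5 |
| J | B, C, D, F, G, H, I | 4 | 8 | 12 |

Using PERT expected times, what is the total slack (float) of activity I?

te_A = (12 + 4·14 + 16)/6 = 84/6 = 14
te_B = (4 + 4·9 + 14)/6 = 54/6 = 9
te_C = (8 + 4·13 + 18)/6 = 78/6 = 13
te_D = (3 + 4·6 + 15)/6 = 42/6 = 7
te_E = (7 + 4·12 + 23)/6 = 78/6 = 13
te_F = (1 + 4·3 + 5)/6 = 18/6 = 3
te_G = (6 + 4·12 + 18)/6 = 72/6 = 12
te_H = (3 + 4·6 + 9)/6 = 36/6 = 6
te_I = (3 + 4·4 + 5)/6 = 24/6 = 4
te_J = (4 + 4·8 + 12)/6 = 48/6 = 8

Forward pass:
ES_A = 0; EF_A = 14
ES_B = 0; EF_B = 9
ES_C = 0; EF_C = 13
ES_D = 0; EF_D = 7
ES_E = 0; EF_E = 13
ES_F = 14; EF_F = 14+3 = 17
ES_G = max(EF_A=14, EF_B=9) = 14; EF_G = 14+12 = 26
ES_H = 13; EF_H = 13+6 = 19
ES_I = 13; EF_I = 13+4 = 17
ES_J = max(EF_B=9, EF_C=13, EF_D=7, EF_F=17, EF_G=26, EF_H=19, EF_I=17) = 26; EF_J = 26+8 = 34
Expected project duration μ = 34 hours. Critical path: A → G → J.

Backward pass:
LF_J = 34; LS_J = 34−8 = 26
LF_I = LS_J = 26; LS_I = 26−4 = 22
LF_H = LS_J = 26; LS_H = 26−6 = 20
LF_G = LS_J = 26; LS_G = 26−12 = 14
LF_F = LS_J = 26; LS_F = 26−3 = 23
LF_E = min(LS_H=20, LS_I=22) = 20; LS_E = 20−13 = 7
LF_D = LS_J = 26; LS_D = 26−7 = 19
LF_C = LS_J = 26; LS_C = 26−13 = 13
LF_B = min(LS_G=14, LS_J=26) = 14; LS_B = 14−9 = 5
LF_A = min(LS_F=23, LS_G=14) = 14; LS_A = 14−14 = 0
Slack_I = LS_I − ES_I = 22 − 13 = 9

9 hours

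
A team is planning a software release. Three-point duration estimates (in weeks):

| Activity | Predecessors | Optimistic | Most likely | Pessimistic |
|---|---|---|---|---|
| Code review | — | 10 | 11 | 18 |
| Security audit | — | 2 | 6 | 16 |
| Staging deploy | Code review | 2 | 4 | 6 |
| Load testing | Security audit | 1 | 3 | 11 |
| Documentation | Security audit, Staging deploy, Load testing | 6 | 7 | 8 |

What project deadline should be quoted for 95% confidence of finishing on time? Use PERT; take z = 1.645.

25.5 weeks

te_Code review = (10 + 4·11 + 18)/6 = 72/6 = 12; σ²_Code review = ((18−10)/6)² = 1.778
te_Security audit = (2 + 4·6 + 16)/6 = 42/6 = 7; σ²_Security audit = ((16−2)/6)² = 5.444
te_Staging deploy = (2 + 4·4 + 6)/6 = 24/6 = 4; σ²_Staging deploy = ((6−2)/6)² = 0.444
te_Load testing = (1 + 4·3 + 11)/6 = 24/6 = 4; σ²_Load testing = ((11−1)/6)² = 2.778
te_Documentation = (6 + 4·7 + 8)/6 = 42/6 = 7; σ²_Documentation = ((8−6)/6)² = 0.111

Forward pass:
ES_Code review = 0; EF_Code review = 12
ES_Security audit = 0; EF_Security audit = 7
ES_Staging deploy = 12; EF_Staging deploy = 12+4 = 16
ES_Load testing = 7; EF_Load testing = 7+4 = 11
ES_Documentation = max(EF_Security audit=7, EF_Staging deploy=16, EF_Load testing=11) = 16; EF_Documentation = 16+7 = 23
Expected project duration μ = 23 weeks. Critical path: Code review → Staging deploy → Documentation.

Variance along critical path = 1.778 + 0.444 + 0.111 = 2.333; σ = 1.528 weeks.
D = μ + z·σ = 23 + 1.645·1.528 = 25.5 weeks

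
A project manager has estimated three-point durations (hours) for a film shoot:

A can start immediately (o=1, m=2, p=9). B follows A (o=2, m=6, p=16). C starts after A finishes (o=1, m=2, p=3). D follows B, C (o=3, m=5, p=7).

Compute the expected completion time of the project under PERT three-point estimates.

15 hours

te_A = (1 + 4·2 + 9)/6 = 18/6 = 3
te_B = (2 + 4·6 + 16)/6 = 42/6 = 7
te_C = (1 + 4·2 + 3)/6 = 12/6 = 2
te_D = (3 + 4·5 + 7)/6 = 30/6 = 5

Forward pass:
ES_A = 0; EF_A = 3
ES_B = 3; EF_B = 3+7 = 10
ES_C = 3; EF_C = 3+2 = 5
ES_D = max(EF_B=10, EF_C=5) = 10; EF_D = 10+5 = 15
Expected project duration μ = 15 hours. Critical path: A → B → D.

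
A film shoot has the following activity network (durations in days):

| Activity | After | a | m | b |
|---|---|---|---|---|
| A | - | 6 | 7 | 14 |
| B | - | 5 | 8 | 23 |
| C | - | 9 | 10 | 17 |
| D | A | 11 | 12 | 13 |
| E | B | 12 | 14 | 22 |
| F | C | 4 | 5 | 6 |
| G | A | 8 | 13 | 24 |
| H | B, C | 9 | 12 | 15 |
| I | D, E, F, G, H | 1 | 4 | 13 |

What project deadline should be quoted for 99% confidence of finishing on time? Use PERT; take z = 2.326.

te_A = (6 + 4·7 + 14)/6 = 48/6 = 8; σ²_A = ((14−6)/6)² = 1.778
te_B = (5 + 4·8 + 23)/6 = 60/6 = 10; σ²_B = ((23−5)/6)² = 9.000
te_C = (9 + 4·10 + 17)/6 = 66/6 = 11; σ²_C = ((17−9)/6)² = 1.778
te_D = (11 + 4·12 + 13)/6 = 72/6 = 12; σ²_D = ((13−11)/6)² = 0.111
te_E = (12 + 4·14 + 22)/6 = 90/6 = 15; σ²_E = ((22−12)/6)² = 2.778
te_F = (4 + 4·5 + 6)/6 = 30/6 = 5; σ²_F = ((6−4)/6)² = 0.111
te_G = (8 + 4·13 + 24)/6 = 84/6 = 14; σ²_G = ((24−8)/6)² = 7.111
te_H = (9 + 4·12 + 15)/6 = 72/6 = 12; σ²_H = ((15−9)/6)² = 1.000
te_I = (1 + 4·4 + 13)/6 = 30/6 = 5; σ²_I = ((13−1)/6)² = 4.000

Forward pass:
ES_A = 0; EF_A = 8
ES_B = 0; EF_B = 10
ES_C = 0; EF_C = 11
ES_D = 8; EF_D = 8+12 = 20
ES_E = 10; EF_E = 10+15 = 25
ES_F = 11; EF_F = 11+5 = 16
ES_G = 8; EF_G = 8+14 = 22
ES_H = max(EF_B=10, EF_C=11) = 11; EF_H = 11+12 = 23
ES_I = max(EF_D=20, EF_E=25, EF_F=16, EF_G=22, EF_H=23) = 25; EF_I = 25+5 = 30
Expected project duration μ = 30 days. Critical path: B → E → I.

Variance along critical path = 9.000 + 2.778 + 4.000 = 15.778; σ = 3.972 days.
D = μ + z·σ = 30 + 2.326·3.972 = 39.2 days

39.2 days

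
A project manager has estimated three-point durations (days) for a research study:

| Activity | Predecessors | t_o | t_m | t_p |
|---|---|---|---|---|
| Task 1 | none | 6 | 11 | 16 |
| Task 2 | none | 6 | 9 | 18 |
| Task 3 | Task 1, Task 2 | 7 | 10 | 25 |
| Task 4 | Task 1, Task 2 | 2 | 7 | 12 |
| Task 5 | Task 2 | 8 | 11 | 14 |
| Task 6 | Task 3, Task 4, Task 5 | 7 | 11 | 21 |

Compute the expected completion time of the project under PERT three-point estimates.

35 days

te_Task 1 = (6 + 4·11 + 16)/6 = 66/6 = 11
te_Task 2 = (6 + 4·9 + 18)/6 = 60/6 = 10
te_Task 3 = (7 + 4·10 + 25)/6 = 72/6 = 12
te_Task 4 = (2 + 4·7 + 12)/6 = 42/6 = 7
te_Task 5 = (8 + 4·11 + 14)/6 = 66/6 = 11
te_Task 6 = (7 + 4·11 + 21)/6 = 72/6 = 12

Forward pass:
ES_Task 1 = 0; EF_Task 1 = 11
ES_Task 2 = 0; EF_Task 2 = 10
ES_Task 3 = max(EF_Task 1=11, EF_Task 2=10) = 11; EF_Task 3 = 11+12 = 23
ES_Task 4 = max(EF_Task 1=11, EF_Task 2=10) = 11; EF_Task 4 = 11+7 = 18
ES_Task 5 = 10; EF_Task 5 = 10+11 = 21
ES_Task 6 = max(EF_Task 3=23, EF_Task 4=18, EF_Task 5=21) = 23; EF_Task 6 = 23+12 = 35
Expected project duration μ = 35 days. Critical path: Task 1 → Task 3 → Task 6.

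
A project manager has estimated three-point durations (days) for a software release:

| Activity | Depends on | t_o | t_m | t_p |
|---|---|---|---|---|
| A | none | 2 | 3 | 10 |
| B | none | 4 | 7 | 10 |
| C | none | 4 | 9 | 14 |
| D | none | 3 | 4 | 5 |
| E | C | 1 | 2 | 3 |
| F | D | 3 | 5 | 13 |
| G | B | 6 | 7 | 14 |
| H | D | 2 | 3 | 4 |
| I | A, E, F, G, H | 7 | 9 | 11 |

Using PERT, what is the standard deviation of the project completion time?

te_A = (2 + 4·3 + 10)/6 = 24/6 = 4; σ²_A = ((10−2)/6)² = 1.778
te_B = (4 + 4·7 + 10)/6 = 42/6 = 7; σ²_B = ((10−4)/6)² = 1.000
te_C = (4 + 4·9 + 14)/6 = 54/6 = 9; σ²_C = ((14−4)/6)² = 2.778
te_D = (3 + 4·4 + 5)/6 = 24/6 = 4; σ²_D = ((5−3)/6)² = 0.111
te_E = (1 + 4·2 + 3)/6 = 12/6 = 2; σ²_E = ((3−1)/6)² = 0.111
te_F = (3 + 4·5 + 13)/6 = 36/6 = 6; σ²_F = ((13−3)/6)² = 2.778
te_G = (6 + 4·7 + 14)/6 = 48/6 = 8; σ²_G = ((14−6)/6)² = 1.778
te_H = (2 + 4·3 + 4)/6 = 18/6 = 3; σ²_H = ((4−2)/6)² = 0.111
te_I = (7 + 4·9 + 11)/6 = 54/6 = 9; σ²_I = ((11−7)/6)² = 0.444

Forward pass:
ES_A = 0; EF_A = 4
ES_B = 0; EF_B = 7
ES_C = 0; EF_C = 9
ES_D = 0; EF_D = 4
ES_E = 9; EF_E = 9+2 = 11
ES_F = 4; EF_F = 4+6 = 10
ES_G = 7; EF_G = 7+8 = 15
ES_H = 4; EF_H = 4+3 = 7
ES_I = max(EF_A=4, EF_E=11, EF_F=10, EF_G=15, EF_H=7) = 15; EF_I = 15+9 = 24
Expected project duration μ = 24 days. Critical path: B → G → I.

Variance along critical path = 1.000 + 1.778 + 0.444 = 3.222
σ = √3.222 = 1.795 days

1.80 days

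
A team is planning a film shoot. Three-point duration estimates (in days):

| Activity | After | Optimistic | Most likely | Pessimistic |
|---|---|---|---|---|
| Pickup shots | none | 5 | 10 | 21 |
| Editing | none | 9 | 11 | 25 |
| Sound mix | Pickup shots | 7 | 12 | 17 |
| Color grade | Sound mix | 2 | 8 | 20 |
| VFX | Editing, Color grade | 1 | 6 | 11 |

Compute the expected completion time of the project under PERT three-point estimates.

te_Pickup shots = (5 + 4·10 + 21)/6 = 66/6 = 11
te_Editing = (9 + 4·11 + 25)/6 = 78/6 = 13
te_Sound mix = (7 + 4·12 + 17)/6 = 72/6 = 12
te_Color grade = (2 + 4·8 + 20)/6 = 54/6 = 9
te_VFX = (1 + 4·6 + 11)/6 = 36/6 = 6

Forward pass:
ES_Pickup shots = 0; EF_Pickup shots = 11
ES_Editing = 0; EF_Editing = 13
ES_Sound mix = 11; EF_Sound mix = 11+12 = 23
ES_Color grade = 23; EF_Color grade = 23+9 = 32
ES_VFX = max(EF_Editing=13, EF_Color grade=32) = 32; EF_VFX = 32+6 = 38
Expected project duration μ = 38 days. Critical path: Pickup shots → Sound mix → Color grade → VFX.

38 days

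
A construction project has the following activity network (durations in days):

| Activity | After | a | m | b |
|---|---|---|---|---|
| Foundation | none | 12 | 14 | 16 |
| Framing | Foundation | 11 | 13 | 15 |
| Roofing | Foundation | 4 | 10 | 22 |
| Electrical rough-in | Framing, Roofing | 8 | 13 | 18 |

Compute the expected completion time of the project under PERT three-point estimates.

40 days

te_Foundation = (12 + 4·14 + 16)/6 = 84/6 = 14
te_Framing = (11 + 4·13 + 15)/6 = 78/6 = 13
te_Roofing = (4 + 4·10 + 22)/6 = 66/6 = 11
te_Electrical rough-in = (8 + 4·13 + 18)/6 = 78/6 = 13

Forward pass:
ES_Foundation = 0; EF_Foundation = 14
ES_Framing = 14; EF_Framing = 14+13 = 27
ES_Roofing = 14; EF_Roofing = 14+11 = 25
ES_Electrical rough-in = max(EF_Framing=27, EF_Roofing=25) = 27; EF_Electrical rough-in = 27+13 = 40
Expected project duration μ = 40 days. Critical path: Foundation → Framing → Electrical rough-in.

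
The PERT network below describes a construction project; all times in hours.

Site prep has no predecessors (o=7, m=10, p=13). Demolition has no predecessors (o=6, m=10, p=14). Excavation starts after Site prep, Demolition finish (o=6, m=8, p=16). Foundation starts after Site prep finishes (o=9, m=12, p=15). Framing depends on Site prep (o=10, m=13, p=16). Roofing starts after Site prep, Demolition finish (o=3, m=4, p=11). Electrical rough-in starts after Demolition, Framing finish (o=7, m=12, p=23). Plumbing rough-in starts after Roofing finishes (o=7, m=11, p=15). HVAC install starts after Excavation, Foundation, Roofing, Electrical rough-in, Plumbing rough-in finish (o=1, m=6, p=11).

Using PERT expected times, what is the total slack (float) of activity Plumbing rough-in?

10 hours

te_Site prep = (7 + 4·10 + 13)/6 = 60/6 = 10
te_Demolition = (6 + 4·10 + 14)/6 = 60/6 = 10
te_Excavation = (6 + 4·8 + 16)/6 = 54/6 = 9
te_Foundation = (9 + 4·12 + 15)/6 = 72/6 = 12
te_Framing = (10 + 4·13 + 16)/6 = 78/6 = 13
te_Roofing = (3 + 4·4 + 11)/6 = 30/6 = 5
te_Electrical rough-in = (7 + 4·12 + 23)/6 = 78/6 = 13
te_Plumbing rough-in = (7 + 4·11 + 15)/6 = 66/6 = 11
te_HVAC install = (1 + 4·6 + 11)/6 = 36/6 = 6

Forward pass:
ES_Site prep = 0; EF_Site prep = 10
ES_Demolition = 0; EF_Demolition = 10
ES_Excavation = max(EF_Site prep=10, EF_Demolition=10) = 10; EF_Excavation = 10+9 = 19
ES_Foundation = 10; EF_Foundation = 10+12 = 22
ES_Framing = 10; EF_Framing = 10+13 = 23
ES_Roofing = max(EF_Site prep=10, EF_Demolition=10) = 10; EF_Roofing = 10+5 = 15
ES_Electrical rough-in = max(EF_Demolition=10, EF_Framing=23) = 23; EF_Electrical rough-in = 23+13 = 36
ES_Plumbing rough-in = 15; EF_Plumbing rough-in = 15+11 = 26
ES_HVAC install = max(EF_Excavation=19, EF_Foundation=22, EF_Roofing=15, EF_Electrical rough-in=36, EF_Plumbing rough-in=26) = 36; EF_HVAC install = 36+6 = 42
Expected project duration μ = 42 hours. Critical path: Site prep → Framing → Electrical rough-in → HVAC install.

Backward pass:
LF_HVAC install = 42; LS_HVAC install = 42−6 = 36
LF_Plumbing rough-in = LS_HVAC install = 36; LS_Plumbing rough-in = 36−11 = 25
LF_Electrical rough-in = LS_HVAC install = 36; LS_Electrical rough-in = 36−13 = 23
LF_Roofing = min(LS_Plumbing rough-in=25, LS_HVAC install=36) = 25; LS_Roofing = 25−5 = 20
LF_Framing = LS_Electrical rough-in = 23; LS_Framing = 23−13 = 10
LF_Foundation = LS_HVAC install = 36; LS_Foundation = 36−12 = 24
LF_Excavation = LS_HVAC install = 36; LS_Excavation = 36−9 = 27
LF_Demolition = min(LS_Excavation=27, LS_Roofing=20, LS_Electrical rough-in=23) = 20; LS_Demolition = 20−10 = 10
LF_Site prep = min(LS_Excavation=27, LS_Foundation=24, LS_Framing=10, LS_Roofing=20) = 10; LS_Site prep = 10−10 = 0
Slack_Plumbing rough-in = LS_Plumbing rough-in − ES_Plumbing rough-in = 25 − 15 = 10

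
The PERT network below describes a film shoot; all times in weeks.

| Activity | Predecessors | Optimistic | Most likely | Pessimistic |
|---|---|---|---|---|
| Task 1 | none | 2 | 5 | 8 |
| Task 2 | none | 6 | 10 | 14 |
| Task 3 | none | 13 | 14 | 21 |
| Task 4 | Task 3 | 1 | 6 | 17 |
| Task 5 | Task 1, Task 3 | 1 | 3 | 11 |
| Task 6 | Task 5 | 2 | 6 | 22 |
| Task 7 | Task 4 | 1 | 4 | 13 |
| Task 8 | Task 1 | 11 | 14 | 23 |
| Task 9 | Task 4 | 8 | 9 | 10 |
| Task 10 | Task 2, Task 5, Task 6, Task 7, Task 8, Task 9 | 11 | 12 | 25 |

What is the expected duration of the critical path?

te_Task 1 = (2 + 4·5 + 8)/6 = 30/6 = 5
te_Task 2 = (6 + 4·10 + 14)/6 = 60/6 = 10
te_Task 3 = (13 + 4·14 + 21)/6 = 90/6 = 15
te_Task 4 = (1 + 4·6 + 17)/6 = 42/6 = 7
te_Task 5 = (1 + 4·3 + 11)/6 = 24/6 = 4
te_Task 6 = (2 + 4·6 + 22)/6 = 48/6 = 8
te_Task 7 = (1 + 4·4 + 13)/6 = 30/6 = 5
te_Task 8 = (11 + 4·14 + 23)/6 = 90/6 = 15
te_Task 9 = (8 + 4·9 + 10)/6 = 54/6 = 9
te_Task 10 = (11 + 4·12 + 25)/6 = 84/6 = 14

Forward pass:
ES_Task 1 = 0; EF_Task 1 = 5
ES_Task 2 = 0; EF_Task 2 = 10
ES_Task 3 = 0; EF_Task 3 = 15
ES_Task 4 = 15; EF_Task 4 = 15+7 = 22
ES_Task 5 = max(EF_Task 1=5, EF_Task 3=15) = 15; EF_Task 5 = 15+4 = 19
ES_Task 6 = 19; EF_Task 6 = 19+8 = 27
ES_Task 7 = 22; EF_Task 7 = 22+5 = 27
ES_Task 8 = 5; EF_Task 8 = 5+15 = 20
ES_Task 9 = 22; EF_Task 9 = 22+9 = 31
ES_Task 10 = max(EF_Task 2=10, EF_Task 5=19, EF_Task 6=27, EF_Task 7=27, EF_Task 8=20, EF_Task 9=31) = 31; EF_Task 10 = 31+14 = 45
Expected project duration μ = 45 weeks. Critical path: Task 3 → Task 4 → Task 9 → Task 10.

45 weeks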